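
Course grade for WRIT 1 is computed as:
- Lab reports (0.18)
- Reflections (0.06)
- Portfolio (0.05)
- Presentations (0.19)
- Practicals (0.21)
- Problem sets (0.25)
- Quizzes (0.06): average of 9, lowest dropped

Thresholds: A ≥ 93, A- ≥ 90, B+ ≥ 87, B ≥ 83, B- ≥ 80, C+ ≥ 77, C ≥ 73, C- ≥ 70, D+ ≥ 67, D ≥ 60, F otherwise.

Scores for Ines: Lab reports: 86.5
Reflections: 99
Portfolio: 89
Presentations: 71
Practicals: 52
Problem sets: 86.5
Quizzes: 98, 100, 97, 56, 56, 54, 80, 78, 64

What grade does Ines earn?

Quizzes: drop 54 → average of remaining 8 = 629/8 = 78.625
Weighted total:
  Lab reports 86.5 × 0.18 = 15.57
  Reflections 99 × 0.06 = 5.94
  Portfolio 89 × 0.05 = 4.45
  Presentations 71 × 0.19 = 13.49
  Practicals 52 × 0.21 = 10.92
  Problem sets 86.5 × 0.25 = 21.625
  Quizzes 78.625 × 0.06 = 4.7175
Sum = 76.7125
76.7125 is ≥ 73 and < 77 → C

C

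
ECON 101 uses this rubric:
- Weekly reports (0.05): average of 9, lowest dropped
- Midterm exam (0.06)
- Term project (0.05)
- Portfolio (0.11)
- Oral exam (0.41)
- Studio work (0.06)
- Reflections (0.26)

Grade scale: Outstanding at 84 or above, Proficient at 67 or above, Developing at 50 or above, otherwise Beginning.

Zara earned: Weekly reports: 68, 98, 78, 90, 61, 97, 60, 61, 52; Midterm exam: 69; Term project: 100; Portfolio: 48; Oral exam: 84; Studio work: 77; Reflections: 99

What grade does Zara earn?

Weekly reports: drop 52 → average of remaining 8 = 613/8 = 76.625
Weighted total:
  Weekly reports 76.625 × 0.05 = 3.83125
  Midterm exam 69 × 0.06 = 4.14
  Term project 100 × 0.05 = 5
  Portfolio 48 × 0.11 = 5.28
  Oral exam 84 × 0.41 = 34.44
  Studio work 77 × 0.06 = 4.62
  Reflections 99 × 0.26 = 25.74
Sum = 83.05125
83.05125 is ≥ 67 and < 84 → Proficient

Proficient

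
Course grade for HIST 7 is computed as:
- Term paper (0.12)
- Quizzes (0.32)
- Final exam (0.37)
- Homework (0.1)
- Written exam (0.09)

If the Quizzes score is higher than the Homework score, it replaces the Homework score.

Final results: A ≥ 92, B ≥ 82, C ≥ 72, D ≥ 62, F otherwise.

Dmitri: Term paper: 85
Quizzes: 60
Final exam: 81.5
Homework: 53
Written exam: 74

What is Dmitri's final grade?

C

Quizzes (60) > Homework (53), so Homework counts as 60.
Weighted total:
  Term paper 85 × 0.12 = 10.2
  Quizzes 60 × 0.32 = 19.2
  Final exam 81.5 × 0.37 = 30.155
  Homework 60 × 0.1 = 6
  Written exam 74 × 0.09 = 6.66
Sum = 72.215
72.215 is ≥ 72 and < 82 → C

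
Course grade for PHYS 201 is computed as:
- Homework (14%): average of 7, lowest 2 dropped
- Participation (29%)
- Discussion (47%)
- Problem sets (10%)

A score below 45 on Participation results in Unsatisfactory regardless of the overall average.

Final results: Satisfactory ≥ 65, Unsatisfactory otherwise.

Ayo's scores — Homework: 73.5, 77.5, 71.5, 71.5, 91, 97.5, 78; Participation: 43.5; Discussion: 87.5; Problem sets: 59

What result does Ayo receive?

Unsatisfactory

Homework: drop 71.5, 71.5 → average of remaining 5 = 417.5/5 = 83.5
Participation score 43.5 < 45: minimum not met.
Weighted total:
  Homework 83.5 × 0.14 = 11.69
  Participation 43.5 × 0.29 = 12.615
  Discussion 87.5 × 0.47 = 41.125
  Problem sets 59 × 0.1 = 5.9
Sum = 71.33
Because the Participation minimum was not met, the result is Unsatisfactory.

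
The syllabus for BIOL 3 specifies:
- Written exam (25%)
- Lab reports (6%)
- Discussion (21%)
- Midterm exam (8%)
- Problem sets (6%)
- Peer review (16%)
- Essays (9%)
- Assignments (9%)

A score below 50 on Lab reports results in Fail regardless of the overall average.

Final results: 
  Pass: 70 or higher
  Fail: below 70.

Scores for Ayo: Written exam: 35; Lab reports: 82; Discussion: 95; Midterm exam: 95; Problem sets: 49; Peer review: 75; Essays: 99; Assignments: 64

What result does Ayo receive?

Pass

Lab reports score 82 ≥ 50: minimum met.
Weighted total:
  Written exam 35 × 0.25 = 8.75
  Lab reports 82 × 0.06 = 4.92
  Discussion 95 × 0.21 = 19.95
  Midterm exam 95 × 0.08 = 7.6
  Problem sets 49 × 0.06 = 2.94
  Peer review 75 × 0.16 = 12
  Essays 99 × 0.09 = 8.91
  Assignments 64 × 0.09 = 5.76
Sum = 70.83
70.83 ≥ 70 → Pass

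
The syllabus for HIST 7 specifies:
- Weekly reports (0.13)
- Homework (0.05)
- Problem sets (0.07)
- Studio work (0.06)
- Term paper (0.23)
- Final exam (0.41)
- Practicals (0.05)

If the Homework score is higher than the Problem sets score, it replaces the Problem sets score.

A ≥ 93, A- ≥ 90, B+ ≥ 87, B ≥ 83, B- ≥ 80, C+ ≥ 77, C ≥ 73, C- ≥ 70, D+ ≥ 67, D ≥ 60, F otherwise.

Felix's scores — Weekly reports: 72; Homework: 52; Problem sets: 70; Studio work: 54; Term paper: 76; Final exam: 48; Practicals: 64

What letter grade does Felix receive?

Homework (52) ≤ Problem sets (70), so Problem sets stays at 70.
Weighted total:
  Weekly reports 72 × 0.13 = 9.36
  Homework 52 × 0.05 = 2.6
  Problem sets 70 × 0.07 = 4.9
  Studio work 54 × 0.06 = 3.24
  Term paper 76 × 0.23 = 17.48
  Final exam 48 × 0.41 = 19.68
  Practicals 64 × 0.05 = 3.2
Sum = 60.46
60.46 is ≥ 60 and < 67 → D

D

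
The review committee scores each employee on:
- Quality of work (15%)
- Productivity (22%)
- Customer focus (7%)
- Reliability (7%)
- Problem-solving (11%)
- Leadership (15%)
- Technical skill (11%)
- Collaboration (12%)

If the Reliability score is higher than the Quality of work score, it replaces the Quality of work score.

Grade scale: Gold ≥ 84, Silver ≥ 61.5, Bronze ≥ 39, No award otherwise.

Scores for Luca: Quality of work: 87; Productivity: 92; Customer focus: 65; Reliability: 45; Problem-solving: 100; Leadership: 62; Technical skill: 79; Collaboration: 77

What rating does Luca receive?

Silver

Reliability (45) ≤ Quality of work (87), so Quality of work stays at 87.
Weighted total:
  Quality of work 87 × 0.15 = 13.05
  Productivity 92 × 0.22 = 20.24
  Customer focus 65 × 0.07 = 4.55
  Reliability 45 × 0.07 = 3.15
  Problem-solving 100 × 0.11 = 11
  Leadership 62 × 0.15 = 9.3
  Technical skill 79 × 0.11 = 8.69
  Collaboration 77 × 0.12 = 9.24
Sum = 79.22
79.22 is ≥ 61.5 and < 84 → Silver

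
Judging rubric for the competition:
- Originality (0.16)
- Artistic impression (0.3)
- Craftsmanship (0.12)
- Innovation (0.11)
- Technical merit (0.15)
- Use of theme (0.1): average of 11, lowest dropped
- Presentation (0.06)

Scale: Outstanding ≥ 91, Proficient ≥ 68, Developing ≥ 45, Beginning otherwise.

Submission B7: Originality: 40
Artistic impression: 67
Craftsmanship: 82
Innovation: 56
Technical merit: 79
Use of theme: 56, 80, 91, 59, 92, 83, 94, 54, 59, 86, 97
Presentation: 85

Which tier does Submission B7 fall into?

Use of theme: drop 54 → average of remaining 10 = 797/10 = 79.7
Weighted total:
  Originality 40 × 0.16 = 6.4
  Artistic impression 67 × 0.3 = 20.1
  Craftsmanship 82 × 0.12 = 9.84
  Innovation 56 × 0.11 = 6.16
  Technical merit 79 × 0.15 = 11.85
  Use of theme 79.7 × 0.1 = 7.97
  Presentation 85 × 0.06 = 5.1
Sum = 67.42
67.42 is ≥ 45 and < 68 → Developing

Developing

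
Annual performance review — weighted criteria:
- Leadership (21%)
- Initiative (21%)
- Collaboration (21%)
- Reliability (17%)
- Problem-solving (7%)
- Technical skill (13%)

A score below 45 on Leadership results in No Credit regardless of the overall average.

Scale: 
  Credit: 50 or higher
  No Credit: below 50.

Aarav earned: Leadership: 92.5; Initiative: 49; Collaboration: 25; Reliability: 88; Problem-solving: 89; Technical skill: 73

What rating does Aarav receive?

Credit

Leadership score 92.5 ≥ 45: minimum met.
Weighted total:
  Leadership 92.5 × 0.21 = 19.425
  Initiative 49 × 0.21 = 10.29
  Collaboration 25 × 0.21 = 5.25
  Reliability 88 × 0.17 = 14.96
  Problem-solving 89 × 0.07 = 6.23
  Technical skill 73 × 0.13 = 9.49
Sum = 65.645
65.645 ≥ 50 → Credit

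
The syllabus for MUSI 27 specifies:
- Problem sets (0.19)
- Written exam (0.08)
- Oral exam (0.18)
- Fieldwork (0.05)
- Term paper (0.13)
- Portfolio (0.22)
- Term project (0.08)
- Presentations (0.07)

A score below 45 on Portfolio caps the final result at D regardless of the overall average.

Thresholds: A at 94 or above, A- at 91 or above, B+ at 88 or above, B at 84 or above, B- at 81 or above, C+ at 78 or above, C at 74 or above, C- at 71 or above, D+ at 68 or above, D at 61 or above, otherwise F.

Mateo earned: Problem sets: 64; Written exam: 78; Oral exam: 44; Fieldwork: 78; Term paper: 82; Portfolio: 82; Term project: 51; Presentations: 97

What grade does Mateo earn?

Portfolio score 82 ≥ 45: minimum met.
Weighted total:
  Problem sets 64 × 0.19 = 12.16
  Written exam 78 × 0.08 = 6.24
  Oral exam 44 × 0.18 = 7.92
  Fieldwork 78 × 0.05 = 3.9
  Term paper 82 × 0.13 = 10.66
  Portfolio 82 × 0.22 = 18.04
  Term project 51 × 0.08 = 4.08
  Presentations 97 × 0.07 = 6.79
Sum = 69.79
69.79 is ≥ 68 and < 71 → D+

D+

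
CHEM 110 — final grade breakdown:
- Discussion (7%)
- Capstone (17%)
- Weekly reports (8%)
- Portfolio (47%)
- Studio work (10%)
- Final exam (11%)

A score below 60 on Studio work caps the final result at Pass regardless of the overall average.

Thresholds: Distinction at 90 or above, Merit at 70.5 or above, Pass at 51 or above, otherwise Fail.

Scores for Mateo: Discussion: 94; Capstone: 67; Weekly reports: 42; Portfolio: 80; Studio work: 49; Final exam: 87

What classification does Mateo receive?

Pass

Studio work score 49 < 60: minimum not met.
Weighted total:
  Discussion 94 × 0.07 = 6.58
  Capstone 67 × 0.17 = 11.39
  Weekly reports 42 × 0.08 = 3.36
  Portfolio 80 × 0.47 = 37.6
  Studio work 49 × 0.1 = 4.9
  Final exam 87 × 0.11 = 9.57
Sum = 73.4
73.4 would be Merit; cap at Pass applies → Pass.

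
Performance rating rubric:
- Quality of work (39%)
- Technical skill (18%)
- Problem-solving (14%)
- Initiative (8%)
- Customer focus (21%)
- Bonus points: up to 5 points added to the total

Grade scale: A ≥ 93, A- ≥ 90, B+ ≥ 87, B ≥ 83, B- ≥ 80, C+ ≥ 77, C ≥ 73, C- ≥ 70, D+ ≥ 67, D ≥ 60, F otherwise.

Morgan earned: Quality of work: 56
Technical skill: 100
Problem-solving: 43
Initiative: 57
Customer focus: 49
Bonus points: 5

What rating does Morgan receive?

Weighted total:
  Quality of work 56 × 0.39 = 21.84
  Technical skill 100 × 0.18 = 18
  Problem-solving 43 × 0.14 = 6.02
  Initiative 57 × 0.08 = 4.56
  Customer focus 49 × 0.21 = 10.29
Sum = 60.71
Bonus points: 60.71 + 5 = 65.71
65.71 is ≥ 60 and < 67 → D

D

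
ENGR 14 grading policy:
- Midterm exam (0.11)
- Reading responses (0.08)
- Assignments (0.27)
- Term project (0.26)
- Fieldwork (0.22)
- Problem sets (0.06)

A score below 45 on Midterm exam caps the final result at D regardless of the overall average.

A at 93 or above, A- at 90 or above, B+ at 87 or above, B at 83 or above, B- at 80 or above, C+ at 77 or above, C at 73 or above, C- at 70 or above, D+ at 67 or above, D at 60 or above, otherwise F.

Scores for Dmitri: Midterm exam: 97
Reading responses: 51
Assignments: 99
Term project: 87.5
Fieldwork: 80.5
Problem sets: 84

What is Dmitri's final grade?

B

Midterm exam score 97 ≥ 45: minimum met.
Weighted total:
  Midterm exam 97 × 0.11 = 10.67
  Reading responses 51 × 0.08 = 4.08
  Assignments 99 × 0.27 = 26.73
  Term project 87.5 × 0.26 = 22.75
  Fieldwork 80.5 × 0.22 = 17.71
  Problem sets 84 × 0.06 = 5.04
Sum = 86.98
86.98 is ≥ 83 and < 87 → B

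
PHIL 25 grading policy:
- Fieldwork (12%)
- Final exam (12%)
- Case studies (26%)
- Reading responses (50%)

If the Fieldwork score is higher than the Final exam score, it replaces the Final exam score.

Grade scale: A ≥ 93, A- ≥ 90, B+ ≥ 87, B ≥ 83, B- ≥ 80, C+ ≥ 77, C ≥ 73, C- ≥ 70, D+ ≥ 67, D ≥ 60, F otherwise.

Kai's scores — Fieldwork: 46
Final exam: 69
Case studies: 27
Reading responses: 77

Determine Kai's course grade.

Fieldwork (46) ≤ Final exam (69), so Final exam stays at 69.
Weighted total:
  Fieldwork 46 × 0.12 = 5.52
  Final exam 69 × 0.12 = 8.28
  Case studies 27 × 0.26 = 7.02
  Reading responses 77 × 0.5 = 38.5
Sum = 59.32
59.32 < 60 → F

F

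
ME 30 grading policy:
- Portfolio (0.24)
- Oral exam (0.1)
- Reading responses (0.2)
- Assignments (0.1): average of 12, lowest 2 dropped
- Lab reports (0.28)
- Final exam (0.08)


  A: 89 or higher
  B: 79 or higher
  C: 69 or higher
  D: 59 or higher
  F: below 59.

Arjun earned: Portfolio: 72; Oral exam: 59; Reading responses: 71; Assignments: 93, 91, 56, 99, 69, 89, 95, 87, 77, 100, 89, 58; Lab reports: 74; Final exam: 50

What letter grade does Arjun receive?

Assignments: drop 56, 58 → average of remaining 10 = 889/10 = 88.9
Weighted total:
  Portfolio 72 × 0.24 = 17.28
  Oral exam 59 × 0.1 = 5.9
  Reading responses 71 × 0.2 = 14.2
  Assignments 88.9 × 0.1 = 8.89
  Lab reports 74 × 0.28 = 20.72
  Final exam 50 × 0.08 = 4
Sum = 70.99
70.99 is ≥ 69 and < 79 → C

C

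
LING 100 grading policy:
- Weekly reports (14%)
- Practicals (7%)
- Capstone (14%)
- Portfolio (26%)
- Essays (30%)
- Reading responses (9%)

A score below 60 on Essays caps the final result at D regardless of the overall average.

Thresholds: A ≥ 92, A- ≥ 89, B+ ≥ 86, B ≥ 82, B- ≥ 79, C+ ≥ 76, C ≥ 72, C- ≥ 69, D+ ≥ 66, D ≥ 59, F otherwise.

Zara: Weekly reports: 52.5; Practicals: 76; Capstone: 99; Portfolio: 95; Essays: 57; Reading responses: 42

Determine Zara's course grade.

Essays score 57 < 60: minimum not met.
Weighted total:
  Weekly reports 52.5 × 0.14 = 7.35
  Practicals 76 × 0.07 = 5.32
  Capstone 99 × 0.14 = 13.86
  Portfolio 95 × 0.26 = 24.7
  Essays 57 × 0.3 = 17.1
  Reading responses 42 × 0.09 = 3.78
Sum = 72.11
72.11 would be C; cap at D applies → D.

D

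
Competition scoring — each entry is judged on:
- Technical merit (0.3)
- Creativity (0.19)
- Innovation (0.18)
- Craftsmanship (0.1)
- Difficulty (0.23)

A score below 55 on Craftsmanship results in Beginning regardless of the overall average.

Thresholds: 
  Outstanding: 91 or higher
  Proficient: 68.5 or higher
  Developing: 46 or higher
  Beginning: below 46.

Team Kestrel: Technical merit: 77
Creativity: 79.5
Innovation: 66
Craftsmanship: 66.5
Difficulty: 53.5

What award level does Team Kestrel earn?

Proficient

Craftsmanship score 66.5 ≥ 55: minimum met.
Weighted total:
  Technical merit 77 × 0.3 = 23.1
  Creativity 79.5 × 0.19 = 15.105
  Innovation 66 × 0.18 = 11.88
  Craftsmanship 66.5 × 0.1 = 6.65
  Difficulty 53.5 × 0.23 = 12.305
Sum = 69.04
69.04 is ≥ 68.5 and < 91 → Proficient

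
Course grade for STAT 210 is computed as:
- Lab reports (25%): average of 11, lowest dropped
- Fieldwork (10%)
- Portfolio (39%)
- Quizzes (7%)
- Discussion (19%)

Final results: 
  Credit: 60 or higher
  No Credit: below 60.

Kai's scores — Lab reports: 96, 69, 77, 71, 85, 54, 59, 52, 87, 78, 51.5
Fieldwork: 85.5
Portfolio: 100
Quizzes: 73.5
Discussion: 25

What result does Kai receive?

Lab reports: drop 51.5 → average of remaining 10 = 728/10 = 72.8
Weighted total:
  Lab reports 72.8 × 0.25 = 18.2
  Fieldwork 85.5 × 0.1 = 8.55
  Portfolio 100 × 0.39 = 39
  Quizzes 73.5 × 0.07 = 5.145
  Discussion 25 × 0.19 = 4.75
Sum = 75.645
75.645 ≥ 60 → Credit

Credit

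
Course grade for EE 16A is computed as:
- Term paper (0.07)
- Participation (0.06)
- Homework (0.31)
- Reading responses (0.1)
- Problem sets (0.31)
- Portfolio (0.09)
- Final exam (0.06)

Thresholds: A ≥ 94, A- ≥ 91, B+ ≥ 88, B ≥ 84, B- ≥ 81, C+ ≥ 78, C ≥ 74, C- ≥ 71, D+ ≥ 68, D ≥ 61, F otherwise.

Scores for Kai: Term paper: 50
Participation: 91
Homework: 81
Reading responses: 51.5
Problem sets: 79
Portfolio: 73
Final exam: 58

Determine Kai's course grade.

Weighted total:
  Term paper 50 × 0.07 = 3.5
  Participation 91 × 0.06 = 5.46
  Homework 81 × 0.31 = 25.11
  Reading responses 51.5 × 0.1 = 5.15
  Problem sets 79 × 0.31 = 24.49
  Portfolio 73 × 0.09 = 6.57
  Final exam 58 × 0.06 = 3.48
Sum = 73.76
73.76 is ≥ 71 and < 74 → C-

C-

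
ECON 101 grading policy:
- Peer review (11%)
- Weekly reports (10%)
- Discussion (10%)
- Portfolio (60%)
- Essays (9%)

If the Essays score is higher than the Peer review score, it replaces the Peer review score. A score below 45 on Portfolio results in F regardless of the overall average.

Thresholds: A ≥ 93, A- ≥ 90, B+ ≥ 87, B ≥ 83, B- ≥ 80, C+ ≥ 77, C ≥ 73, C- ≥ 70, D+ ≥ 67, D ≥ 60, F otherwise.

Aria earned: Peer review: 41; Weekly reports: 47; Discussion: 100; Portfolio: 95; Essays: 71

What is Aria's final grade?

Essays (71) > Peer review (41), so Peer review counts as 71.
Portfolio score 95 ≥ 45: minimum met.
Weighted total:
  Peer review 71 × 0.11 = 7.81
  Weekly reports 47 × 0.1 = 4.7
  Discussion 100 × 0.1 = 10
  Portfolio 95 × 0.6 = 57
  Essays 71 × 0.09 = 6.39
Sum = 85.9
85.9 is ≥ 83 and < 87 → B

B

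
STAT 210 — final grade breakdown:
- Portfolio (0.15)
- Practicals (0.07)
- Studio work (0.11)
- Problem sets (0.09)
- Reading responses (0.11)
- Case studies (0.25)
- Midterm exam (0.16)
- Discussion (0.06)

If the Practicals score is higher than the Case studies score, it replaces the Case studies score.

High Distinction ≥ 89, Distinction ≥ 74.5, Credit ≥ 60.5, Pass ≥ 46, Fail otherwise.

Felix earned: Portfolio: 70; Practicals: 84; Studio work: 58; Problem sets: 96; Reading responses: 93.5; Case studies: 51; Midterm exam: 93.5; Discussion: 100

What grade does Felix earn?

Distinction

Practicals (84) > Case studies (51), so Case studies counts as 84.
Weighted total:
  Portfolio 70 × 0.15 = 10.5
  Practicals 84 × 0.07 = 5.88
  Studio work 58 × 0.11 = 6.38
  Problem sets 96 × 0.09 = 8.64
  Reading responses 93.5 × 0.11 = 10.285
  Case studies 84 × 0.25 = 21
  Midterm exam 93.5 × 0.16 = 14.96
  Discussion 100 × 0.06 = 6
Sum = 83.645
83.645 is ≥ 74.5 and < 89 → Distinction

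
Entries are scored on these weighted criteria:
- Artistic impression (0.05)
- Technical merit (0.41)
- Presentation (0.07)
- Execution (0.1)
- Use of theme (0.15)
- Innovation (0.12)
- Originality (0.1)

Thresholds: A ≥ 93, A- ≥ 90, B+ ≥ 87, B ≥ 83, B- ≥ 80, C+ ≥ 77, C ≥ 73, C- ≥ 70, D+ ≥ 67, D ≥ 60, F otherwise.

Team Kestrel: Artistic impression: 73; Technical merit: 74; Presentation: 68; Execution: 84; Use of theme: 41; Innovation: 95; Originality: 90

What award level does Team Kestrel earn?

C

Weighted total:
  Artistic impression 73 × 0.05 = 3.65
  Technical merit 74 × 0.41 = 30.34
  Presentation 68 × 0.07 = 4.76
  Execution 84 × 0.1 = 8.4
  Use of theme 41 × 0.15 = 6.15
  Innovation 95 × 0.12 = 11.4
  Originality 90 × 0.1 = 9
Sum = 73.7
73.7 is ≥ 73 and < 77 → C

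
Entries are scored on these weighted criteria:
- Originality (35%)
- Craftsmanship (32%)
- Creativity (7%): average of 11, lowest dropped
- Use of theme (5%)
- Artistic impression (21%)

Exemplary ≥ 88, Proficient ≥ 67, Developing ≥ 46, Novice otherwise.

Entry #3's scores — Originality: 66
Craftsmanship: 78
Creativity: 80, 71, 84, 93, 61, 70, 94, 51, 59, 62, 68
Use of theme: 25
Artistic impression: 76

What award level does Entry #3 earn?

Proficient

Creativity: drop 51 → average of remaining 10 = 742/10 = 74.2
Weighted total:
  Originality 66 × 0.35 = 23.1
  Craftsmanship 78 × 0.32 = 24.96
  Creativity 74.2 × 0.07 = 5.194
  Use of theme 25 × 0.05 = 1.25
  Artistic impression 76 × 0.21 = 15.96
Sum = 70.464
70.464 is ≥ 67 and < 88 → Proficient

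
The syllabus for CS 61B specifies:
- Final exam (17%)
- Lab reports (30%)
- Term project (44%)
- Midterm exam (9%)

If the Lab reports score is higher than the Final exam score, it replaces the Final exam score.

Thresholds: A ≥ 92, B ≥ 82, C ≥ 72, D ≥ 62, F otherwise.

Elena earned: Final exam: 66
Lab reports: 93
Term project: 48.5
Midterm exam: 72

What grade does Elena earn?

D

Lab reports (93) > Final exam (66), so Final exam counts as 93.
Weighted total:
  Final exam 93 × 0.17 = 15.81
  Lab reports 93 × 0.3 = 27.9
  Term project 48.5 × 0.44 = 21.34
  Midterm exam 72 × 0.09 = 6.48
Sum = 71.53
71.53 is ≥ 62 and < 72 → D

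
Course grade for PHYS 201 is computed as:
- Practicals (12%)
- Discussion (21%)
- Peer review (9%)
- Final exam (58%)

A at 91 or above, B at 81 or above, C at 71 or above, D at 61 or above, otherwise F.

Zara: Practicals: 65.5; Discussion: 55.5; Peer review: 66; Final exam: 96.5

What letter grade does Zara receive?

Weighted total:
  Practicals 65.5 × 0.12 = 7.86
  Discussion 55.5 × 0.21 = 11.655
  Peer review 66 × 0.09 = 5.94
  Final exam 96.5 × 0.58 = 55.97
Sum = 81.425
81.425 is ≥ 81 and < 91 → B

B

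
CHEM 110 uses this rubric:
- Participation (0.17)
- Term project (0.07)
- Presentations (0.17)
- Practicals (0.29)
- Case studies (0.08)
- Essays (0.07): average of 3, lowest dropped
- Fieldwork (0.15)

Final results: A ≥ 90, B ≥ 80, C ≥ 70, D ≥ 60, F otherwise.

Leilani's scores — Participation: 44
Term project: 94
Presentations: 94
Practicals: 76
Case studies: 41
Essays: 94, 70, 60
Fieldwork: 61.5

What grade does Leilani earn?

C

Essays: drop 60 → average of remaining 2 = 164/2 = 82
Weighted total:
  Participation 44 × 0.17 = 7.48
  Term project 94 × 0.07 = 6.58
  Presentations 94 × 0.17 = 15.98
  Practicals 76 × 0.29 = 22.04
  Case studies 41 × 0.08 = 3.28
  Essays 82 × 0.07 = 5.74
  Fieldwork 61.5 × 0.15 = 9.225
Sum = 70.325
70.325 is ≥ 70 and < 80 → C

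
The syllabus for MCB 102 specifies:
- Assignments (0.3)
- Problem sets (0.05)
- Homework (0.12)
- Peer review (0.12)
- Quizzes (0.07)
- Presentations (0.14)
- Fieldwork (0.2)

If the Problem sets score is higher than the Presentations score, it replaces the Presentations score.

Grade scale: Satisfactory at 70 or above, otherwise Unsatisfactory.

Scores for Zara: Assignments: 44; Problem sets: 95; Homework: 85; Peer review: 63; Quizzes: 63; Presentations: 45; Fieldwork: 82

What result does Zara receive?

Unsatisfactory

Problem sets (95) > Presentations (45), so Presentations counts as 95.
Weighted total:
  Assignments 44 × 0.3 = 13.2
  Problem sets 95 × 0.05 = 4.75
  Homework 85 × 0.12 = 10.2
  Peer review 63 × 0.12 = 7.56
  Quizzes 63 × 0.07 = 4.41
  Presentations 95 × 0.14 = 13.3
  Fieldwork 82 × 0.2 = 16.4
Sum = 69.82
69.82 < 70 → Unsatisfactory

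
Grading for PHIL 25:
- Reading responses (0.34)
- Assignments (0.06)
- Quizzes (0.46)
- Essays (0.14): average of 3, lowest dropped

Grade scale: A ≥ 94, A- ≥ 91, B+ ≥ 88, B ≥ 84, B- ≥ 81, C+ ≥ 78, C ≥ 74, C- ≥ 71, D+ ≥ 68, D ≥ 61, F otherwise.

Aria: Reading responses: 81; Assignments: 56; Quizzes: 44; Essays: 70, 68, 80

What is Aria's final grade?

Essays: drop 68 → average of remaining 2 = 150/2 = 75
Weighted total:
  Reading responses 81 × 0.34 = 27.54
  Assignments 56 × 0.06 = 3.36
  Quizzes 44 × 0.46 = 20.24
  Essays 75 × 0.14 = 10.5
Sum = 61.64
61.64 is ≥ 61 and < 68 → D

D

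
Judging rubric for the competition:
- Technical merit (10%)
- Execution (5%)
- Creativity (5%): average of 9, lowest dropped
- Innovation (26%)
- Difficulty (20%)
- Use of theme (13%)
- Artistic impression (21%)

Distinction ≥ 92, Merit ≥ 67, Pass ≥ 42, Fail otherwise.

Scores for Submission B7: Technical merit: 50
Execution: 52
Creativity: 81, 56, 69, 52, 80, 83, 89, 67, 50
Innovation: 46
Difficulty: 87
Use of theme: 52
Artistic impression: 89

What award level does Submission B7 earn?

Creativity: drop 50 → average of remaining 8 = 577/8 = 72.125
Weighted total:
  Technical merit 50 × 0.1 = 5
  Execution 52 × 0.05 = 2.6
  Creativity 72.125 × 0.05 = 3.60625
  Innovation 46 × 0.26 = 11.96
  Difficulty 87 × 0.2 = 17.4
  Use of theme 52 × 0.13 = 6.76
  Artistic impression 89 × 0.21 = 18.69
Sum = 66.01625
66.01625 is ≥ 42 and < 67 → Pass

Pass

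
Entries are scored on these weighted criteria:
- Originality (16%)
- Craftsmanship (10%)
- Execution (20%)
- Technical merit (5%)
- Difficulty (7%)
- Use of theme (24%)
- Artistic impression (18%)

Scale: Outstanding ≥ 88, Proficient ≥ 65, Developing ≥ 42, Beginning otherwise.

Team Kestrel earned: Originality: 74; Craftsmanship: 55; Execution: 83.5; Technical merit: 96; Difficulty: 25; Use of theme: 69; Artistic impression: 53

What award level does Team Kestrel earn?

Weighted total:
  Originality 74 × 0.16 = 11.84
  Craftsmanship 55 × 0.1 = 5.5
  Execution 83.5 × 0.2 = 16.7
  Technical merit 96 × 0.05 = 4.8
  Difficulty 25 × 0.07 = 1.75
  Use of theme 69 × 0.24 = 16.56
  Artistic impression 53 × 0.18 = 9.54
Sum = 66.69
66.69 is ≥ 65 and < 88 → Proficient

Proficient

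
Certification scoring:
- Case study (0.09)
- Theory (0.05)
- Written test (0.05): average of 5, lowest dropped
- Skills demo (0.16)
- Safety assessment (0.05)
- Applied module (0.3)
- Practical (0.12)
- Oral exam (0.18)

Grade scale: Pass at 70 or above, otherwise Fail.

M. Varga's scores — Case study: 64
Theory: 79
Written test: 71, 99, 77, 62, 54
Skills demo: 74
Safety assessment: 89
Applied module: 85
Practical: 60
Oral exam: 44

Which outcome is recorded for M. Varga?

Pass

Written test: drop 54 → average of remaining 4 = 309/4 = 77.25
Weighted total:
  Case study 64 × 0.09 = 5.76
  Theory 79 × 0.05 = 3.95
  Written test 77.25 × 0.05 = 3.8625
  Skills demo 74 × 0.16 = 11.84
  Safety assessment 89 × 0.05 = 4.45
  Applied module 85 × 0.3 = 25.5
  Practical 60 × 0.12 = 7.2
  Oral exam 44 × 0.18 = 7.92
Sum = 70.4825
70.4825 ≥ 70 → Pass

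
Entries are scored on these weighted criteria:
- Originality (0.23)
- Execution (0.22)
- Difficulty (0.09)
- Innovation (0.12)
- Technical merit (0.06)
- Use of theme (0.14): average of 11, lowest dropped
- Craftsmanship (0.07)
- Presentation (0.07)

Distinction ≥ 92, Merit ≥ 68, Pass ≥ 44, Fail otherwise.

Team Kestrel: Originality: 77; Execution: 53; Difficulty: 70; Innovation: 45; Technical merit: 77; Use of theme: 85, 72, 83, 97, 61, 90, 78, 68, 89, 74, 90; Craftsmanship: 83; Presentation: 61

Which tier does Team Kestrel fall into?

Use of theme: drop 61 → average of remaining 10 = 826/10 = 82.6
Weighted total:
  Originality 77 × 0.23 = 17.71
  Execution 53 × 0.22 = 11.66
  Difficulty 70 × 0.09 = 6.3
  Innovation 45 × 0.12 = 5.4
  Technical merit 77 × 0.06 = 4.62
  Use of theme 82.6 × 0.14 = 11.564
  Craftsmanship 83 × 0.07 = 5.81
  Presentation 61 × 0.07 = 4.27
Sum = 67.334
67.334 is ≥ 44 and < 68 → Pass

Pass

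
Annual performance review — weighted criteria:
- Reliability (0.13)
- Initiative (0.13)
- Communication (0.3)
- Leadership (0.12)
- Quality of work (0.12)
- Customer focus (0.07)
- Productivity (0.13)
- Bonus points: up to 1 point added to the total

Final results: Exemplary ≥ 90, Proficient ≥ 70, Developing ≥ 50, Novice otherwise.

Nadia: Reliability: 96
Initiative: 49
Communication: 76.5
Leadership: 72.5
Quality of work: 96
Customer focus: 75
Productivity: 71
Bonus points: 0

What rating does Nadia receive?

Weighted total:
  Reliability 96 × 0.13 = 12.48
  Initiative 49 × 0.13 = 6.37
  Communication 76.5 × 0.3 = 22.95
  Leadership 72.5 × 0.12 = 8.7
  Quality of work 96 × 0.12 = 11.52
  Customer focus 75 × 0.07 = 5.25
  Productivity 71 × 0.13 = 9.23
Sum = 76.5
Bonus points: 76.5 + 0 = 76.5
76.5 is ≥ 70 and < 90 → Proficient

Proficient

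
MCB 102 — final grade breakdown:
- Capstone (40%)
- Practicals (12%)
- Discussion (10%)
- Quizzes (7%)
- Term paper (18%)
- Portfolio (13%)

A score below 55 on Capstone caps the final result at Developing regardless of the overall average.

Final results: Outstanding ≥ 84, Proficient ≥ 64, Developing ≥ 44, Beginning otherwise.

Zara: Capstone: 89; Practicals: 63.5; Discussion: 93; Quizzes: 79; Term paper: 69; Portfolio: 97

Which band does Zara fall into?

Capstone score 89 ≥ 55: minimum met.
Weighted total:
  Capstone 89 × 0.4 = 35.6
  Practicals 63.5 × 0.12 = 7.62
  Discussion 93 × 0.1 = 9.3
  Quizzes 79 × 0.07 = 5.53
  Term paper 69 × 0.18 = 12.42
  Portfolio 97 × 0.13 = 12.61
Sum = 83.08
83.08 is ≥ 64 and < 84 → Proficient

Proficient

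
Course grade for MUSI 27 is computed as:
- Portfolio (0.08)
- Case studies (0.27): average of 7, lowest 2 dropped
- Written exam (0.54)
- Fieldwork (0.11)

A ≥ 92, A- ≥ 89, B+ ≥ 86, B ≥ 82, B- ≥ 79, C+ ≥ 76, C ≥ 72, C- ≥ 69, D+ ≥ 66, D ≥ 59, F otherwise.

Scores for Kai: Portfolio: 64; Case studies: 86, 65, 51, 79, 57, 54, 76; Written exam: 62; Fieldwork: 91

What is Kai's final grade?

Case studies: drop 51, 54 → average of remaining 5 = 363/5 = 72.6
Weighted total:
  Portfolio 64 × 0.08 = 5.12
  Case studies 72.6 × 0.27 = 19.602
  Written exam 62 × 0.54 = 33.48
  Fieldwork 91 × 0.11 = 10.01
Sum = 68.212
68.212 is ≥ 66 and < 69 → D+

D+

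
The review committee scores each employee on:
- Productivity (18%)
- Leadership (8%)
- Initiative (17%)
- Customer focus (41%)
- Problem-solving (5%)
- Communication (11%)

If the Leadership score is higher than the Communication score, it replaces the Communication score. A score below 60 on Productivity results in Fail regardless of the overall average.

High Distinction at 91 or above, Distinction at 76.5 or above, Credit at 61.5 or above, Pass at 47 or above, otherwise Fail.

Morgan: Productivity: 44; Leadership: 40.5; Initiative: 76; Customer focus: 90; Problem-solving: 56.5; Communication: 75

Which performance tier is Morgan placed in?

Fail

Leadership (40.5) ≤ Communication (75), so Communication stays at 75.
Productivity score 44 < 60: minimum not met.
Weighted total:
  Productivity 44 × 0.18 = 7.92
  Leadership 40.5 × 0.08 = 3.24
  Initiative 76 × 0.17 = 12.92
  Customer focus 90 × 0.41 = 36.9
  Problem-solving 56.5 × 0.05 = 2.825
  Communication 75 × 0.11 = 8.25
Sum = 72.055
Because the Productivity minimum was not met, the result is Fail.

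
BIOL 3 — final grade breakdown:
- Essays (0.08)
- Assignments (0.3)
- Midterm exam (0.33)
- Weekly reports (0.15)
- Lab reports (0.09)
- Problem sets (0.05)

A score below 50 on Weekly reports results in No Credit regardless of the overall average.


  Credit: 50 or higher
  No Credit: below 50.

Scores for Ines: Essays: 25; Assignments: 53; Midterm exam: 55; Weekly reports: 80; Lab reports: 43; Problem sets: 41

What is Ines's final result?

Weekly reports score 80 ≥ 50: minimum met.
Weighted total:
  Essays 25 × 0.08 = 2
  Assignments 53 × 0.3 = 15.9
  Midterm exam 55 × 0.33 = 18.15
  Weekly reports 80 × 0.15 = 12
  Lab reports 43 × 0.09 = 3.87
  Problem sets 41 × 0.05 = 2.05
Sum = 53.97
53.97 ≥ 50 → Credit

Credit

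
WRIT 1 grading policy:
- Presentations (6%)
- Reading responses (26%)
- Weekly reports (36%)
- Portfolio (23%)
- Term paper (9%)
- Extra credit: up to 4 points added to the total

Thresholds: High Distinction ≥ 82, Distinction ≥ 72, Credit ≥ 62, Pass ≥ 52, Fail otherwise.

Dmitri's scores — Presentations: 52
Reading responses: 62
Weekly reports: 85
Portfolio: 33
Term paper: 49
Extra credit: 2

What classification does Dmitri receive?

Credit

Weighted total:
  Presentations 52 × 0.06 = 3.12
  Reading responses 62 × 0.26 = 16.12
  Weekly reports 85 × 0.36 = 30.6
  Portfolio 33 × 0.23 = 7.59
  Term paper 49 × 0.09 = 4.41
Sum = 61.84
Extra credit: 61.84 + 2 = 63.84
63.84 is ≥ 62 and < 72 → Credit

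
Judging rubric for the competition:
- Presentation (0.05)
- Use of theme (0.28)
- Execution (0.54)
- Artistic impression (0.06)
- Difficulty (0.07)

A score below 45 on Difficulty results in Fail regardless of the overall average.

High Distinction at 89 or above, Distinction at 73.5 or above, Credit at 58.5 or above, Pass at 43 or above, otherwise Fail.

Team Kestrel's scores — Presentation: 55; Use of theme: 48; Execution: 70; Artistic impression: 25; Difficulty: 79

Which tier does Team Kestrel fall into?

Difficulty score 79 ≥ 45: minimum met.
Weighted total:
  Presentation 55 × 0.05 = 2.75
  Use of theme 48 × 0.28 = 13.44
  Execution 70 × 0.54 = 37.8
  Artistic impression 25 × 0.06 = 1.5
  Difficulty 79 × 0.07 = 5.53
Sum = 61.02
61.02 is ≥ 58.5 and < 73.5 → Credit

Credit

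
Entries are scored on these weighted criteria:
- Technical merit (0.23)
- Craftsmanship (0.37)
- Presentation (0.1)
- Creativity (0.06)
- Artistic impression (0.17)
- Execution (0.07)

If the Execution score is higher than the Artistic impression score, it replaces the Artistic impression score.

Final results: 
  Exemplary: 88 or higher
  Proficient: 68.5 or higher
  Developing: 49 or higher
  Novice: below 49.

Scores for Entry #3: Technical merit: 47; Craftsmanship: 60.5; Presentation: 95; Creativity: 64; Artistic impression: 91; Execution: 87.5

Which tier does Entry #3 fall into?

Execution (87.5) ≤ Artistic impression (91), so Artistic impression stays at 91.
Weighted total:
  Technical merit 47 × 0.23 = 10.81
  Craftsmanship 60.5 × 0.37 = 22.385
  Presentation 95 × 0.1 = 9.5
  Creativity 64 × 0.06 = 3.84
  Artistic impression 91 × 0.17 = 15.47
  Execution 87.5 × 0.07 = 6.125
Sum = 68.13
68.13 is ≥ 49 and < 68.5 → Developing

Developing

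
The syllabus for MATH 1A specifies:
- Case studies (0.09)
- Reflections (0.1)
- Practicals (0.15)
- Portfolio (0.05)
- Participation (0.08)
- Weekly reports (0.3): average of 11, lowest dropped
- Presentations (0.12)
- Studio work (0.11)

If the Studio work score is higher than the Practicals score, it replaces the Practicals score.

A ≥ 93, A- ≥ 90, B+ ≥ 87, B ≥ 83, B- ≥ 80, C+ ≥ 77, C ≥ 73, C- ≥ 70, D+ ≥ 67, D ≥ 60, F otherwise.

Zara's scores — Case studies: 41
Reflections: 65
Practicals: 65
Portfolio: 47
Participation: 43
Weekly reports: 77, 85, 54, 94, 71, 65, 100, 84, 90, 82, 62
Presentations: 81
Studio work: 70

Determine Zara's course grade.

D+

Weekly reports: drop 54 → average of remaining 10 = 810/10 = 81
Studio work (70) > Practicals (65), so Practicals counts as 70.
Weighted total:
  Case studies 41 × 0.09 = 3.69
  Reflections 65 × 0.1 = 6.5
  Practicals 70 × 0.15 = 10.5
  Portfolio 47 × 0.05 = 2.35
  Participation 43 × 0.08 = 3.44
  Weekly reports 81 × 0.3 = 24.3
  Presentations 81 × 0.12 = 9.72
  Studio work 70 × 0.11 = 7.7
Sum = 68.2
68.2 is ≥ 67 and < 70 → D+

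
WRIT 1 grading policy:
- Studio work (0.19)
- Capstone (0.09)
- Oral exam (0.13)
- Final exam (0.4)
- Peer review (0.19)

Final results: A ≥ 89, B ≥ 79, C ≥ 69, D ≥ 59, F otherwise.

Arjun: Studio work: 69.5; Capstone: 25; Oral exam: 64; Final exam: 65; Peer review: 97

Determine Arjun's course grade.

Weighted total:
  Studio work 69.5 × 0.19 = 13.205
  Capstone 25 × 0.09 = 2.25
  Oral exam 64 × 0.13 = 8.32
  Final exam 65 × 0.4 = 26
  Peer review 97 × 0.19 = 18.43
Sum = 68.205
68.205 is ≥ 59 and < 69 → D

D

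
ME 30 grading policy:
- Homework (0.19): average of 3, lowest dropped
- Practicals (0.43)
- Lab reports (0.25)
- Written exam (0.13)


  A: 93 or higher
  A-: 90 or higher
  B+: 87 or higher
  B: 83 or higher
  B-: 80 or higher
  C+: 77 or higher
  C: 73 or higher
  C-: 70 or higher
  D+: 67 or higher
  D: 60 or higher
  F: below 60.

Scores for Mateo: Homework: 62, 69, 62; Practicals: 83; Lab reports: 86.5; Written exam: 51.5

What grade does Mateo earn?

C

Homework: drop 62 → average of remaining 2 = 131/2 = 65.5
Weighted total:
  Homework 65.5 × 0.19 = 12.445
  Practicals 83 × 0.43 = 35.69
  Lab reports 86.5 × 0.25 = 21.625
  Written exam 51.5 × 0.13 = 6.695
Sum = 76.455
76.455 is ≥ 73 and < 77 → C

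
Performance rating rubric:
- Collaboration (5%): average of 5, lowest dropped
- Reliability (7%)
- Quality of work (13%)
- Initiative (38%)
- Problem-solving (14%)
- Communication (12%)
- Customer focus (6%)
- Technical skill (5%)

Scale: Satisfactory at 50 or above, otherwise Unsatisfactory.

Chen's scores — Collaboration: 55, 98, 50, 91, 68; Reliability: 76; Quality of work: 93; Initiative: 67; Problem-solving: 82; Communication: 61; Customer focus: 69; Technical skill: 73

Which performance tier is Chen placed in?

Collaboration: drop 50 → average of remaining 4 = 312/4 = 78
Weighted total:
  Collaboration 78 × 0.05 = 3.9
  Reliability 76 × 0.07 = 5.32
  Quality of work 93 × 0.13 = 12.09
  Initiative 67 × 0.38 = 25.46
  Problem-solving 82 × 0.14 = 11.48
  Communication 61 × 0.12 = 7.32
  Customer focus 69 × 0.06 = 4.14
  Technical skill 73 × 0.05 = 3.65
Sum = 73.36
73.36 ≥ 50 → Satisfactory

Satisfactory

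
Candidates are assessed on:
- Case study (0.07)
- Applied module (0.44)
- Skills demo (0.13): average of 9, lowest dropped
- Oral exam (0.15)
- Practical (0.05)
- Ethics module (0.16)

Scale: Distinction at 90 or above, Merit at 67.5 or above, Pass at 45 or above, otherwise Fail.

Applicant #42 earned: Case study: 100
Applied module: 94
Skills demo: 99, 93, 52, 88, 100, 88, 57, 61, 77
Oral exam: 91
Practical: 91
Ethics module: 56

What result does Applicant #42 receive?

Merit

Skills demo: drop 52 → average of remaining 8 = 663/8 = 82.875
Weighted total:
  Case study 100 × 0.07 = 7
  Applied module 94 × 0.44 = 41.36
  Skills demo 82.875 × 0.13 = 10.77375
  Oral exam 91 × 0.15 = 13.65
  Practical 91 × 0.05 = 4.55
  Ethics module 56 × 0.16 = 8.96
Sum = 86.29375
86.29375 is ≥ 67.5 and < 90 → Merit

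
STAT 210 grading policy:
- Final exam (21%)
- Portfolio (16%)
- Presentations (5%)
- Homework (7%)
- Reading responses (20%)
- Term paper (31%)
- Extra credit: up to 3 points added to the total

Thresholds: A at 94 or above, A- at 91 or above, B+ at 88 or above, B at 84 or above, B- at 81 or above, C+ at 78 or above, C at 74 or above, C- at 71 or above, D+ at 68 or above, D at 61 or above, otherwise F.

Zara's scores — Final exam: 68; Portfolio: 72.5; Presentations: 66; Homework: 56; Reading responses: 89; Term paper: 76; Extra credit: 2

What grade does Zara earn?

C

Weighted total:
  Final exam 68 × 0.21 = 14.28
  Portfolio 72.5 × 0.16 = 11.6
  Presentations 66 × 0.05 = 3.3
  Homework 56 × 0.07 = 3.92
  Reading responses 89 × 0.2 = 17.8
  Term paper 76 × 0.31 = 23.56
Sum = 74.46
Extra credit: 74.46 + 2 = 76.46
76.46 is ≥ 74 and < 78 → C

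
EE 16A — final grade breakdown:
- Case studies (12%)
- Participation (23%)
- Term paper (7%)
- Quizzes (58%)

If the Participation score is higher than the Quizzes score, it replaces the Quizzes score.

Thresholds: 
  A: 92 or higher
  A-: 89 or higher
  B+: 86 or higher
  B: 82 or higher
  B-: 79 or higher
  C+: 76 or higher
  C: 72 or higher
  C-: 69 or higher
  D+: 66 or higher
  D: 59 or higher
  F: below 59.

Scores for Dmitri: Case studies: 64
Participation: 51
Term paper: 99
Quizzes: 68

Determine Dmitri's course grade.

D

Participation (51) ≤ Quizzes (68), so Quizzes stays at 68.
Weighted total:
  Case studies 64 × 0.12 = 7.68
  Participation 51 × 0.23 = 11.73
  Term paper 99 × 0.07 = 6.93
  Quizzes 68 × 0.58 = 39.44
Sum = 65.78
65.78 is ≥ 59 and < 66 → D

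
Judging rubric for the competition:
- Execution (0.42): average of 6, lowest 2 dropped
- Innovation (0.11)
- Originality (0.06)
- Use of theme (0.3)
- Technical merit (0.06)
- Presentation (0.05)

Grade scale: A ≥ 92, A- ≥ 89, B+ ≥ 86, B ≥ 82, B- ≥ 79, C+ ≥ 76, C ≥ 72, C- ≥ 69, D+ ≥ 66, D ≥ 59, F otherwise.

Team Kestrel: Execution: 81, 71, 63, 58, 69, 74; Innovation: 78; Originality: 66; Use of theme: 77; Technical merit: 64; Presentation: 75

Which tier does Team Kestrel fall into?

Execution: drop 58, 63 → average of remaining 4 = 295/4 = 73.75
Weighted total:
  Execution 73.75 × 0.42 = 30.975
  Innovation 78 × 0.11 = 8.58
  Originality 66 × 0.06 = 3.96
  Use of theme 77 × 0.3 = 23.1
  Technical merit 64 × 0.06 = 3.84
  Presentation 75 × 0.05 = 3.75
Sum = 74.205
74.205 is ≥ 72 and < 76 → C

C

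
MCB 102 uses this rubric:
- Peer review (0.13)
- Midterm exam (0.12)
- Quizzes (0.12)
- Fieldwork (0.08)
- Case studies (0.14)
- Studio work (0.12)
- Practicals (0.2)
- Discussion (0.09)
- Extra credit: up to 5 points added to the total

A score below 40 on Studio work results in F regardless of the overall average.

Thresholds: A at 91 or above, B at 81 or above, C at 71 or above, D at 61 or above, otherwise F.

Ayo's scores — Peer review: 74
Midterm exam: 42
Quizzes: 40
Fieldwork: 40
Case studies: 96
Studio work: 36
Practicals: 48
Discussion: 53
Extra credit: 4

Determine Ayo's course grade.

F

Studio work score 36 < 40: minimum not met.
Weighted total:
  Peer review 74 × 0.13 = 9.62
  Midterm exam 42 × 0.12 = 5.04
  Quizzes 40 × 0.12 = 4.8
  Fieldwork 40 × 0.08 = 3.2
  Case studies 96 × 0.14 = 13.44
  Studio work 36 × 0.12 = 4.32
  Practicals 48 × 0.2 = 9.6
  Discussion 53 × 0.09 = 4.77
Sum = 54.79
Extra credit: 54.79 + 4 = 58.79
Because the Studio work minimum was not met, the result is F.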